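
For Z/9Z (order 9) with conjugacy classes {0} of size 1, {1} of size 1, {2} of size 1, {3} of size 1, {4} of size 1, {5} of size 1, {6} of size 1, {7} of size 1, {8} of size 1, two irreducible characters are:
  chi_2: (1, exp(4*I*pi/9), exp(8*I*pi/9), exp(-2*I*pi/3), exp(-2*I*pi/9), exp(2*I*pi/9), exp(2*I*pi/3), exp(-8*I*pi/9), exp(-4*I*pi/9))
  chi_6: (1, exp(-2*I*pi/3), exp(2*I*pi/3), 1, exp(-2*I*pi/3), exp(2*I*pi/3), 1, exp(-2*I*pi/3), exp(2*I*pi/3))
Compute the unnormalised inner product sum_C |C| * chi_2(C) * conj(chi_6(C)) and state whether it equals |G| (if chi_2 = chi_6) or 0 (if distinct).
Sum = 0; so <chi_2, chi_6> = 0 (distinct irreducibles are orthogonal).

Reasoning: Compute term by term over conjugacy classes (|C| * chi_2(C) * conj(chi_6(C))):
  1*(1)*conj(1) + 1*(exp(4*I*pi/9))*conj(exp(-2*I*pi/3)) + 1*(exp(8*I*pi/9))*conj(exp(2*I*pi/3)) + 1*(exp(-2*I*pi/3))*conj(1) + 1*(exp(-2*I*pi/9))*conj(exp(-2*I*pi/3)) + 1*(exp(2*I*pi/9))*conj(exp(2*I*pi/3)) + 1*(exp(2*I*pi/3))*conj(1) + 1*(exp(-8*I*pi/9))*conj(exp(-2*I*pi/3)) + 1*(exp(-4*I*pi/9))*conj(exp(2*I*pi/3))
  = (1) + (exp(-8*I*pi/9)) + (exp(2*I*pi/9)) + (exp(-2*I*pi/3)) + (exp(4*I*pi/9)) + (exp(-4*I*pi/9)) + (exp(2*I*pi/3)) + (exp(-2*I*pi/9)) + (exp(8*I*pi/9))
  = 0.
(Exp terms are combined using exp(i*s)*conj(exp(i*t)) = exp(i*(s-t)), and sums of them are collapsed using the identity that for every m > 1 the m distinct m-th roots of unity sum to 0, e.g. 1 + exp(2*I*pi/3) + exp(-2*I*pi/3) = 0.)
Dividing by |G| = 9 gives 0/9 = 0, matching the row-orthogonality relation <chi_2, chi_6> = [chi_2 = chi_6].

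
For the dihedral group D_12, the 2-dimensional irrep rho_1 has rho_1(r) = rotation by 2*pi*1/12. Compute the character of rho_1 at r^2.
chi_{rho_1}(r^2) = 2*cos(2*pi*1*2/12) = 1

rho_1(r^2) is rotation by angle 2*pi*1*2/12, whose trace is 2*cos(2*pi*1*2/12) = 1.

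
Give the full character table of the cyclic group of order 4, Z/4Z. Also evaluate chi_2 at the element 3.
Character table of Z/4Z (irreps indexed chi_0,...,chi_3 with chi_k(m) = zeta_4^(k*m), zeta_4 = exp(2*pi*i/4)):
  irrep \ class  {0} (size 1)  {1} (size 1)  {2} (size 1)  {3} (size 1)
  chi_0          1             1             1             1           
  chi_1          1             I             -1            -I          
  chi_2          1             -1            1             -1          
  chi_3          1             -I            -1            I           

Spot check: chi_2(3) = zeta_4^(2*3) = zeta_4^6 = -1.

Working: Z/4Z is abelian, so all 4 irreducible complex representations are 1-dimensional. They are given by chi_k(m) = zeta_4^(k*m) for k = 0,...,3. Row orthogonality: sum_m chi_k(m) conj(chi_l(m)) = 4 * [k = l].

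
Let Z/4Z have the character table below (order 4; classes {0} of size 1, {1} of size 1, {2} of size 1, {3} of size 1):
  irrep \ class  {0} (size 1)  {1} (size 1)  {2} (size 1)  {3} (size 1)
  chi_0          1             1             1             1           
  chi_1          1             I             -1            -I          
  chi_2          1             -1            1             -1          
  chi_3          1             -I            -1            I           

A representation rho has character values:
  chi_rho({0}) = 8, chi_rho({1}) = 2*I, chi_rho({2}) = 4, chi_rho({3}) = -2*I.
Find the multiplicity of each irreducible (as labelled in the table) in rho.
Multiplicities: chi_0: 3, chi_1: 2, chi_2: 3, chi_3: 0.

Use <chi_rho, chi> = (1/|G|) sum_C |C| * chi_rho(C) * conj(chi(C)) with |G| = 4 for each irreducible chi in the table:
  <chi_rho, chi_0> = (1/4)[1*(8)*conj(1) + 1*(2*I)*conj(1) + 1*(4)*conj(1) + 1*(-2*I)*conj(1)]
      = (1/4)[(8) + (2*I) + (4) + (-2*I)] = 12/4 = 3
  <chi_rho, chi_1> = (1/4)[1*(8)*conj(1) + 1*(2*I)*conj(I) + 1*(4)*conj(-1) + 1*(-2*I)*conj(-I)]
      = (1/4)[(8) + (2) + (-4) + (2)] = 8/4 = 2
  <chi_rho, chi_2> = (1/4)[1*(8)*conj(1) + 1*(2*I)*conj(-1) + 1*(4)*conj(1) + 1*(-2*I)*conj(-1)]
      = (1/4)[(8) + (-2*I) + (4) + (2*I)] = 12/4 = 3
  <chi_rho, chi_3> = (1/4)[1*(8)*conj(1) + 1*(2*I)*conj(-I) + 1*(4)*conj(-1) + 1*(-2*I)*conj(I)]
      = (1/4)[(8) + (-2) + (-4) + (-2)] = 0/4 = 0
(Exp terms are combined using exp(i*s)*conj(exp(i*t)) = exp(i*(s-t)), and sums of them are collapsed using the identity that for every m > 1 the m distinct m-th roots of unity sum to 0, e.g. 1 + exp(2*I*pi/3) + exp(-2*I*pi/3) = 0.)
Dimension check: dim(rho) = sum (mult * dim) = 3*1 + 2*1 + 3*1 + 0*1 = 8 = chi_rho(e) = 8.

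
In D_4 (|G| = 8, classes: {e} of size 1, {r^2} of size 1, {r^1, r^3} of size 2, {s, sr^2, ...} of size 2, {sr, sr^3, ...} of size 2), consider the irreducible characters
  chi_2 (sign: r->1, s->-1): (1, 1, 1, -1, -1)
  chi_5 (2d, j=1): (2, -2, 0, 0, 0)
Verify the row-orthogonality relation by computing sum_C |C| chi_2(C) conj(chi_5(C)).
Sum = 0; so <chi_2, chi_5> = 0 (distinct irreducibles are orthogonal).

Argument: Compute term by term over conjugacy classes (|C| * chi_2(C) * conj(chi_5(C))):
  1*(1)*conj(2) + 1*(1)*conj(-2) + 2*(1)*conj(0) + 2*(-1)*conj(0) + 2*(-1)*conj(0)
  = (2) + (-2) + (0) + (0) + (0)
  = 0.
Dividing by |G| = 8 gives 0/8 = 0, matching the row-orthogonality relation <chi_2, chi_5> = [chi_2 = chi_5].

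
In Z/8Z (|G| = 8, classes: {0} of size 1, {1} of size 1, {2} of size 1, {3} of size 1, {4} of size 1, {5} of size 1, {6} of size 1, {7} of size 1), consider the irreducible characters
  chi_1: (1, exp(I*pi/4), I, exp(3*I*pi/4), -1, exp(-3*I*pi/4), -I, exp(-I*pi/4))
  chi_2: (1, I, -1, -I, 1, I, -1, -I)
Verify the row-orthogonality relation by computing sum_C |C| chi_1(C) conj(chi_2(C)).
Sum = 0; so <chi_1, chi_2> = 0 (distinct irreducibles are orthogonal).

Justification: Compute term by term over conjugacy classes (|C| * chi_1(C) * conj(chi_2(C))):
  1*(1)*conj(1) + 1*(exp(I*pi/4))*conj(I) + 1*(I)*conj(-1) + 1*(exp(3*I*pi/4))*conj(-I) + 1*(-1)*conj(1) + 1*(exp(-3*I*pi/4))*conj(I) + 1*(-I)*conj(-1) + 1*(exp(-I*pi/4))*conj(-I)
  = (1) + (-exp(3*I*pi/4)) + (-I) + (exp(-3*I*pi/4)) + (-1) + (-exp(-I*pi/4)) + (I) + (exp(I*pi/4))
  = 0.
(Exp terms are combined using exp(i*s)*conj(exp(i*t)) = exp(i*(s-t)), and sums of them are collapsed using the identity that for every m > 1 the m distinct m-th roots of unity sum to 0, e.g. 1 + exp(2*I*pi/3) + exp(-2*I*pi/3) = 0.)
Dividing by |G| = 8 gives 0/8 = 0, matching the row-orthogonality relation <chi_1, chi_2> = [chi_1 = chi_2].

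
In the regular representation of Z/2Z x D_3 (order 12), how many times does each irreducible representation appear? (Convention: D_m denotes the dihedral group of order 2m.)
Each irreducible V_i of dimension d_i appears with multiplicity d_i, i.e. rho_reg = (direct sum over all irreducibles V_i) d_i V_i. The irreducible dimensions for Z/2Z x D_3 are 1, 1, 1, 1, 2, 2: 4 irreducibles of dimension 1, each with multiplicity 1; 2 irreducibles of dimension 2, each with multiplicity 2. Total dimension 4*1*1 + 2*2*2 = 12 = |G|.

Proof sketch: General theorem: in the regular representation of a finite group G, each irreducible appears with multiplicity equal to its dimension. Check: dim(rho_reg) = sum d_i^2 = 1 + 1 + 1 + 1 + 4 + 4 = 12 = |G|.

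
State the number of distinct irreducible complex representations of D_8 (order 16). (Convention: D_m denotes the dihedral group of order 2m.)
7

The number of irreducible complex representations of a finite group equals its number of conjugacy classes. D_8 has 7 conjugacy classes (n/2 + 3 for n even), so D_8 (order 16) has exactly 7 irreducible complex representations.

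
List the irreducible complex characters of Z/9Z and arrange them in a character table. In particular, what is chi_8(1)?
Character table of Z/9Z (irreps indexed chi_0,...,chi_8 with chi_k(m) = zeta_9^(k*m), zeta_9 = exp(2*pi*i/9)):
  irrep \ class  {0} (size 1)  {1} (size 1)    {2} (size 1)    {3} (size 1)    {4} (size 1)    {5} (size 1)    {6} (size 1)    {7} (size 1)    {8} (size 1)  
  chi_0          1             1               1               1               1               1               1               1               1             
  chi_1          1             exp(2*I*pi/9)   exp(4*I*pi/9)   exp(2*I*pi/3)   exp(8*I*pi/9)   exp(-8*I*pi/9)  exp(-2*I*pi/3)  exp(-4*I*pi/9)  exp(-2*I*pi/9)
  chi_2          1             exp(4*I*pi/9)   exp(8*I*pi/9)   exp(-2*I*pi/3)  exp(-2*I*pi/9)  exp(2*I*pi/9)   exp(2*I*pi/3)   exp(-8*I*pi/9)  exp(-4*I*pi/9)
  chi_3          1             exp(2*I*pi/3)   exp(-2*I*pi/3)  1               exp(2*I*pi/3)   exp(-2*I*pi/3)  1               exp(2*I*pi/3)   exp(-2*I*pi/3)
  chi_4          1             exp(8*I*pi/9)   exp(-2*I*pi/9)  exp(2*I*pi/3)   exp(-4*I*pi/9)  exp(4*I*pi/9)   exp(-2*I*pi/3)  exp(2*I*pi/9)   exp(-8*I*pi/9)
  chi_5          1             exp(-8*I*pi/9)  exp(2*I*pi/9)   exp(-2*I*pi/3)  exp(4*I*pi/9)   exp(-4*I*pi/9)  exp(2*I*pi/3)   exp(-2*I*pi/9)  exp(8*I*pi/9) 
  chi_6          1             exp(-2*I*pi/3)  exp(2*I*pi/3)   1               exp(-2*I*pi/3)  exp(2*I*pi/3)   1               exp(-2*I*pi/3)  exp(2*I*pi/3) 
  chi_7          1             exp(-4*I*pi/9)  exp(-8*I*pi/9)  exp(2*I*pi/3)   exp(2*I*pi/9)   exp(-2*I*pi/9)  exp(-2*I*pi/3)  exp(8*I*pi/9)   exp(4*I*pi/9) 
  chi_8          1             exp(-2*I*pi/9)  exp(-4*I*pi/9)  exp(-2*I*pi/3)  exp(-8*I*pi/9)  exp(8*I*pi/9)   exp(2*I*pi/3)   exp(4*I*pi/9)   exp(2*I*pi/9) 

Spot check: chi_8(1) = zeta_9^(8*1) = zeta_9^8 = exp(-2*I*pi/9).

Derivation: Z/9Z is abelian, so all 9 irreducible complex representations are 1-dimensional. They are given by chi_k(m) = zeta_9^(k*m) for k = 0,...,8. Row orthogonality: sum_m chi_k(m) conj(chi_l(m)) = 9 * [k = l].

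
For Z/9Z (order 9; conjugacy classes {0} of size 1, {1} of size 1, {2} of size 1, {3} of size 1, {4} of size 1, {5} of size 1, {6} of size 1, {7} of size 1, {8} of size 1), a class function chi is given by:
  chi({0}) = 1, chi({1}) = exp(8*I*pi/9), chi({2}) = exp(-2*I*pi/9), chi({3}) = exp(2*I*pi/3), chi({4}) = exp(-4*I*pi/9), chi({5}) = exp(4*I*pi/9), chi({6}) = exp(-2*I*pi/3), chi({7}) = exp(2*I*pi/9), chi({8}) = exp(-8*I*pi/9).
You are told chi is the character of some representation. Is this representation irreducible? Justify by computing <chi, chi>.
Irreducible: <chi, chi> = 1.

Details: <chi, chi> = (1/|G|) sum_C |C| * |chi(C)|^2 = (1/9)[1*|1|^2 + 1*|exp(8*I*pi/9)|^2 + 1*|exp(-2*I*pi/9)|^2 + 1*|exp(2*I*pi/3)|^2 + 1*|exp(-4*I*pi/9)|^2 + 1*|exp(4*I*pi/9)|^2 + 1*|exp(-2*I*pi/3)|^2 + 1*|exp(2*I*pi/9)|^2 + 1*|exp(-8*I*pi/9)|^2]
  = (1/9)[(1) + (1) + (1) + (1) + (1) + (1) + (1) + (1) + (1)] = 9/9 = 1.
(Exp terms are combined using exp(i*s)*conj(exp(i*t)) = exp(i*(s-t)), and sums of them are collapsed using the identity that for every m > 1 the m distinct m-th roots of unity sum to 0, e.g. 1 + exp(2*I*pi/3) + exp(-2*I*pi/3) = 0.)
A character is irreducible iff <chi, chi> = 1, so this representation is irreducible.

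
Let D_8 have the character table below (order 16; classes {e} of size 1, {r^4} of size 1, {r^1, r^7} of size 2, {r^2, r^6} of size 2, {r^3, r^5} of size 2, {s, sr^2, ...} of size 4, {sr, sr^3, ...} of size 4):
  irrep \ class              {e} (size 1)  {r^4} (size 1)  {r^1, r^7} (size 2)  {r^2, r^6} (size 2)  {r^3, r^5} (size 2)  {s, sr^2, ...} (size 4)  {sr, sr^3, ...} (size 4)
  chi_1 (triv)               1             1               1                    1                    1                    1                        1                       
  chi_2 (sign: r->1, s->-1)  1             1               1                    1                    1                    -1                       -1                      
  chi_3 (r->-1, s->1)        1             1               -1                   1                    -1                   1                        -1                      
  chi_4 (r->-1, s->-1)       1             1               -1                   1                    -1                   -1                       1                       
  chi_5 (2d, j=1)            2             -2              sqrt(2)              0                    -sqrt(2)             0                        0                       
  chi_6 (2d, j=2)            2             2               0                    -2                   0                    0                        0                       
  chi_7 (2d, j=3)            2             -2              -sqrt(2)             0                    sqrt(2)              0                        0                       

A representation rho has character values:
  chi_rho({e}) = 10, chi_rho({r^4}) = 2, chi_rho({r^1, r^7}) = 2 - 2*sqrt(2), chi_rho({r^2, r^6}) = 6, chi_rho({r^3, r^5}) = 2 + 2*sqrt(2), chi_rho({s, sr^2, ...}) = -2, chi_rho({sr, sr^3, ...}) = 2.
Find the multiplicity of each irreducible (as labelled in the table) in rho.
Multiplicities: chi_1: 2, chi_2: 2, chi_3: 0, chi_4: 2, chi_5: 0, chi_6: 0, chi_7: 2.

Proof sketch: Use <chi_rho, chi> = (1/|G|) sum_C |C| * chi_rho(C) * conj(chi(C)) with |G| = 16 for each irreducible chi in the table:
  <chi_rho, chi_1> = (1/16)[1*(10)*conj(1) + 1*(2)*conj(1) + 2*(2 - 2*sqrt(2))*conj(1) + 2*(6)*conj(1) + 2*(2 + 2*sqrt(2))*conj(1) + 4*(-2)*conj(1) + 4*(2)*conj(1)]
      = (1/16)[(10) + (2) + (4 - 4*sqrt(2)) + (12) + (4 + 4*sqrt(2)) + (-8) + (8)] = 32/16 = 2
  <chi_rho, chi_2> = (1/16)[1*(10)*conj(1) + 1*(2)*conj(1) + 2*(2 - 2*sqrt(2))*conj(1) + 2*(6)*conj(1) + 2*(2 + 2*sqrt(2))*conj(1) + 4*(-2)*conj(-1) + 4*(2)*conj(-1)]
      = (1/16)[(10) + (2) + (4 - 4*sqrt(2)) + (12) + (4 + 4*sqrt(2)) + (8) + (-8)] = 32/16 = 2
  <chi_rho, chi_3> = (1/16)[1*(10)*conj(1) + 1*(2)*conj(1) + 2*(2 - 2*sqrt(2))*conj(-1) + 2*(6)*conj(1) + 2*(2 + 2*sqrt(2))*conj(-1) + 4*(-2)*conj(1) + 4*(2)*conj(-1)]
      = (1/16)[(10) + (2) + (-4 + 4*sqrt(2)) + (12) + (-4*sqrt(2) - 4) + (-8) + (-8)] = 0/16 = 0
  <chi_rho, chi_4> = (1/16)[1*(10)*conj(1) + 1*(2)*conj(1) + 2*(2 - 2*sqrt(2))*conj(-1) + 2*(6)*conj(1) + 2*(2 + 2*sqrt(2))*conj(-1) + 4*(-2)*conj(-1) + 4*(2)*conj(1)]
      = (1/16)[(10) + (2) + (-4 + 4*sqrt(2)) + (12) + (-4*sqrt(2) - 4) + (8) + (8)] = 32/16 = 2
  <chi_rho, chi_5> = (1/16)[1*(10)*conj(2) + 1*(2)*conj(-2) + 2*(2 - 2*sqrt(2))*conj(sqrt(2)) + 2*(6)*conj(0) + 2*(2 + 2*sqrt(2))*conj(-sqrt(2)) + 4*(-2)*conj(0) + 4*(2)*conj(0)]
      = (1/16)[(20) + (-4) + (-8 + 4*sqrt(2)) + (0) + (-8 - 4*sqrt(2)) + (0) + (0)] = 0/16 = 0
  <chi_rho, chi_6> = (1/16)[1*(10)*conj(2) + 1*(2)*conj(2) + 2*(2 - 2*sqrt(2))*conj(0) + 2*(6)*conj(-2) + 2*(2 + 2*sqrt(2))*conj(0) + 4*(-2)*conj(0) + 4*(2)*conj(0)]
      = (1/16)[(20) + (4) + (0) + (-24) + (0) + (0) + (0)] = 0/16 = 0
  <chi_rho, chi_7> = (1/16)[1*(10)*conj(2) + 1*(2)*conj(-2) + 2*(2 - 2*sqrt(2))*conj(-sqrt(2)) + 2*(6)*conj(0) + 2*(2 + 2*sqrt(2))*conj(sqrt(2)) + 4*(-2)*conj(0) + 4*(2)*conj(0)]
      = (1/16)[(20) + (-4) + (8 - 4*sqrt(2)) + (0) + (4*sqrt(2) + 8) + (0) + (0)] = 32/16 = 2
Dimension check: dim(rho) = sum (mult * dim) = 2*1 + 2*1 + 0*1 + 2*1 + 0*2 + 0*2 + 2*2 = 10 = chi_rho(e) = 10.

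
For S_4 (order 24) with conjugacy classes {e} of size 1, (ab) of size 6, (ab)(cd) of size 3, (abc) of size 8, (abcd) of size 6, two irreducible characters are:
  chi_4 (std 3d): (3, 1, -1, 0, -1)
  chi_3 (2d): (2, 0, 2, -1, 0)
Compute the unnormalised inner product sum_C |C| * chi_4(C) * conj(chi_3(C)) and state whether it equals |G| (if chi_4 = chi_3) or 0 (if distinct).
Sum = 0; so <chi_4, chi_3> = 0 (distinct irreducibles are orthogonal).

Compute term by term over conjugacy classes (|C| * chi_4(C) * conj(chi_3(C))):
  1*(3)*conj(2) + 6*(1)*conj(0) + 3*(-1)*conj(2) + 8*(0)*conj(-1) + 6*(-1)*conj(0)
  = (6) + (0) + (-6) + (0) + (0)
  = 0.
Dividing by |G| = 24 gives 0/24 = 0, matching the row-orthogonality relation <chi_4, chi_3> = [chi_4 = chi_3].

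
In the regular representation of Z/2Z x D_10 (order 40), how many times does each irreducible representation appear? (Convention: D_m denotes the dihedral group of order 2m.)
Each irreducible V_i of dimension d_i appears with multiplicity d_i, i.e. rho_reg = (direct sum over all irreducibles V_i) d_i V_i. The irreducible dimensions for Z/2Z x D_10 are 1, 1, 1, 1, 1, 1, 1, 1, 2, 2, 2, 2, 2, 2, 2, 2: 8 irreducibles of dimension 1, each with multiplicity 1; 8 irreducibles of dimension 2, each with multiplicity 2. Total dimension 8*1*1 + 8*2*2 = 40 = |G|.

Details: General theorem: in the regular representation of a finite group G, each irreducible appears with multiplicity equal to its dimension. Check: dim(rho_reg) = sum d_i^2 = 1 + 1 + 1 + 1 + 1 + 1 + 1 + 1 + 4 + 4 + 4 + 4 + 4 + 4 + 4 + 4 = 40 = |G|.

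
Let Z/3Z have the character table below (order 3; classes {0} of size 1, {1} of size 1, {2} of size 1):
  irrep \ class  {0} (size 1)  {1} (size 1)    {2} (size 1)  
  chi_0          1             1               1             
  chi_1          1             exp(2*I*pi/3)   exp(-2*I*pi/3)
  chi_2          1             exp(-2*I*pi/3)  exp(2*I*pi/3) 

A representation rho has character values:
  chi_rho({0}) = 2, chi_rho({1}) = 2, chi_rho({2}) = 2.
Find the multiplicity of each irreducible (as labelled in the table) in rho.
Multiplicities: chi_0: 2, chi_1: 0, chi_2: 0.

Justification: Use <chi_rho, chi> = (1/|G|) sum_C |C| * chi_rho(C) * conj(chi(C)) with |G| = 3 for each irreducible chi in the table:
  <chi_rho, chi_0> = (1/3)[1*(2)*conj(1) + 1*(2)*conj(1) + 1*(2)*conj(1)]
      = (1/3)[(2) + (2) + (2)] = 6/3 = 2
  <chi_rho, chi_1> = (1/3)[1*(2)*conj(1) + 1*(2)*conj(exp(2*I*pi/3)) + 1*(2)*conj(exp(-2*I*pi/3))]
      = (1/3)[(2) + (2*exp(-2*I*pi/3)) + (2*exp(2*I*pi/3))] = 0/3 = 0
  <chi_rho, chi_2> = (1/3)[1*(2)*conj(1) + 1*(2)*conj(exp(-2*I*pi/3)) + 1*(2)*conj(exp(2*I*pi/3))]
      = (1/3)[(2) + (2*exp(2*I*pi/3)) + (2*exp(-2*I*pi/3))] = 0/3 = 0
(Exp terms are combined using exp(i*s)*conj(exp(i*t)) = exp(i*(s-t)), and sums of them are collapsed using the identity that for every m > 1 the m distinct m-th roots of unity sum to 0, e.g. 1 + exp(2*I*pi/3) + exp(-2*I*pi/3) = 0.)
Dimension check: dim(rho) = sum (mult * dim) = 2*1 + 0*1 + 0*1 = 2 = chi_rho(e) = 2.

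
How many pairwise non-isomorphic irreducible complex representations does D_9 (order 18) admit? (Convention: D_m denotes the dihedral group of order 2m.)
6

Derivation: The number of irreducible complex representations of a finite group equals its number of conjugacy classes. D_9 has 6 conjugacy classes ((n+3)/2 for n odd), so D_9 (order 18) has exactly 6 irreducible complex representations.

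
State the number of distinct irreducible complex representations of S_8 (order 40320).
22

Working: The number of irreducible complex representations of a finite group equals its number of conjugacy classes. Conjugacy classes in S_8 correspond to cycle types, i.e. partitions of 8; there are p(8) = 22 of them, so S_8 (order 40320) has exactly 22 irreducible complex representations.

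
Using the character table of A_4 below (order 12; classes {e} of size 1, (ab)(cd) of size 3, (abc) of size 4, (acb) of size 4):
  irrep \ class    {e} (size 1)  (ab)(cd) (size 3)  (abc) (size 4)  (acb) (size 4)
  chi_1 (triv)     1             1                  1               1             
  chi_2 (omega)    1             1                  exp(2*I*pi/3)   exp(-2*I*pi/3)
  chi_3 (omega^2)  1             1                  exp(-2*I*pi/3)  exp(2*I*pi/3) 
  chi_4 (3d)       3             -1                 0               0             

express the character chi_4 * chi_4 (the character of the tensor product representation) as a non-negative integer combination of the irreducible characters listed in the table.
chi_4 tensor chi_4 = chi_1 + chi_2 + chi_3 + 2*chi_4 (all other irreducibles have multiplicity 0).

Argument: The character of a tensor product is the pointwise product (chi_4 * chi_4)(C) = chi_4(C) * chi_4(C):
  {e}: (3)*(3), (ab)(cd): (-1)*(-1), (abc): (0)*(0), (acb): (0)*(0)
so (chi_4 * chi_4) takes values
  {e} -> 9, (ab)(cd) -> 1, (abc) -> 0, (acb) -> 0.
Now take the inner product of this character with each irreducible chi from the table, <chi_4*chi_4, chi> = (1/12) sum_C |C| (chi_4*chi_4)(C) conj(chi(C)):
  <chi_4*chi_4, chi_1> = (1/12)[1*(9)*conj(1) + 3*(1)*conj(1) + 4*(0)*conj(1) + 4*(0)*conj(1)]
      = (1/12)[(9) + (3) + (0) + (0)] = 12/12 = 1
  <chi_4*chi_4, chi_2> = (1/12)[1*(9)*conj(1) + 3*(1)*conj(1) + 4*(0)*conj(exp(2*I*pi/3)) + 4*(0)*conj(exp(-2*I*pi/3))]
      = (1/12)[(9) + (3) + (0) + (0)] = 12/12 = 1
  <chi_4*chi_4, chi_3> = (1/12)[1*(9)*conj(1) + 3*(1)*conj(1) + 4*(0)*conj(exp(-2*I*pi/3)) + 4*(0)*conj(exp(2*I*pi/3))]
      = (1/12)[(9) + (3) + (0) + (0)] = 12/12 = 1
  <chi_4*chi_4, chi_4> = (1/12)[1*(9)*conj(3) + 3*(1)*conj(-1) + 4*(0)*conj(0) + 4*(0)*conj(0)]
      = (1/12)[(27) + (-3) + (0) + (0)] = 24/12 = 2
(Exp terms are combined using exp(i*s)*conj(exp(i*t)) = exp(i*(s-t)), and sums of them are collapsed using the identity that for every m > 1 the m distinct m-th roots of unity sum to 0, e.g. 1 + exp(2*I*pi/3) + exp(-2*I*pi/3) = 0.)
Hence the multiplicities are chi_1: 1, chi_2: 1, chi_3: 1, chi_4: 2. Dimension check: dim(chi_4)*dim(chi_4) = 3*3 = 9 and sum (mult * dim) = 1*1 + 1*1 + 1*1 + 2*3 = 9.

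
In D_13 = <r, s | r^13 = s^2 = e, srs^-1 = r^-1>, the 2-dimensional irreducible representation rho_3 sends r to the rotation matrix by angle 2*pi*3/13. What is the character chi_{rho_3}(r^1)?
chi_{rho_3}(r^1) = 2*cos(2*pi*3*1/13) = 2*cos(6*pi/13)

Proof sketch: rho_3(r^1) is rotation by angle 2*pi*3*1/13, whose trace is 2*cos(2*pi*3*1/13) = 2*cos(6*pi/13).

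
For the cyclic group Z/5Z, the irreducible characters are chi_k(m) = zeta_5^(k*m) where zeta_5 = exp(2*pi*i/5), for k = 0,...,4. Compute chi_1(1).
chi_1(1) = zeta_5^1 = exp(2*I*pi/5)

Argument: chi_1(1) = zeta_5^(1*1) = zeta_5^1. Since zeta_5^5 = 1, this equals zeta_5^1 = exp(2*pi*i*1/5) = exp(2*I*pi/5).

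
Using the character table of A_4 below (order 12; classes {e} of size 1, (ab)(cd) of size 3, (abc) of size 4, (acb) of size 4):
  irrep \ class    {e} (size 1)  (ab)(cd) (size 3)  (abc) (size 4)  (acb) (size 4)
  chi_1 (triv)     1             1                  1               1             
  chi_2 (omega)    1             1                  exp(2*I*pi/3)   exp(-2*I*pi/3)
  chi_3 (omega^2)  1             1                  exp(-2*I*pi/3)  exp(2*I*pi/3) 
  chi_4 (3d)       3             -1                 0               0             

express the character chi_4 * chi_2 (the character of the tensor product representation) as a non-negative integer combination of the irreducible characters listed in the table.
chi_4 tensor chi_2 = chi_4 (all other irreducibles have multiplicity 0).

Solution. The character of a tensor product is the pointwise product (chi_4 * chi_2)(C) = chi_4(C) * chi_2(C):
  {e}: (3)*(1), (ab)(cd): (-1)*(1), (abc): (0)*(exp(2*I*pi/3)), (acb): (0)*(exp(-2*I*pi/3))
so (chi_4 * chi_2) takes values
  {e} -> 3, (ab)(cd) -> -1, (abc) -> 0, (acb) -> 0.
Now take the inner product of this character with each irreducible chi from the table, <chi_4*chi_2, chi> = (1/12) sum_C |C| (chi_4*chi_2)(C) conj(chi(C)):
  <chi_4*chi_2, chi_1> = (1/12)[1*(3)*conj(1) + 3*(-1)*conj(1) + 4*(0)*conj(1) + 4*(0)*conj(1)]
      = (1/12)[(3) + (-3) + (0) + (0)] = 0/12 = 0
  <chi_4*chi_2, chi_2> = (1/12)[1*(3)*conj(1) + 3*(-1)*conj(1) + 4*(0)*conj(exp(2*I*pi/3)) + 4*(0)*conj(exp(-2*I*pi/3))]
      = (1/12)[(3) + (-3) + (0) + (0)] = 0/12 = 0
  <chi_4*chi_2, chi_3> = (1/12)[1*(3)*conj(1) + 3*(-1)*conj(1) + 4*(0)*conj(exp(-2*I*pi/3)) + 4*(0)*conj(exp(2*I*pi/3))]
      = (1/12)[(3) + (-3) + (0) + (0)] = 0/12 = 0
  <chi_4*chi_2, chi_4> = (1/12)[1*(3)*conj(3) + 3*(-1)*conj(-1) + 4*(0)*conj(0) + 4*(0)*conj(0)]
      = (1/12)[(9) + (3) + (0) + (0)] = 12/12 = 1
(Exp terms are combined using exp(i*s)*conj(exp(i*t)) = exp(i*(s-t)), and sums of them are collapsed using the identity that for every m > 1 the m distinct m-th roots of unity sum to 0, e.g. 1 + exp(2*I*pi/3) + exp(-2*I*pi/3) = 0.)
Hence the multiplicities are chi_4: 1. Dimension check: dim(chi_4)*dim(chi_2) = 3*1 = 3 and sum (mult * dim) = 1*3 = 3.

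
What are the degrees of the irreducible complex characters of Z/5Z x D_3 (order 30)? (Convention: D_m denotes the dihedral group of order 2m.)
Dimensions: 1, 1, 1, 1, 1, 1, 1, 1, 1, 1, 2, 2, 2, 2, 2

Reasoning: There are 15 irreducibles (= number of conjugacy classes). Their dimensions d_i satisfy sum d_i^2 = |G| = 30: 1 + 1 + 1 + 1 + 1 + 1 + 1 + 1 + 1 + 1 + 4 + 4 + 4 + 4 + 4 = 30. (For the product with Z/5Z: each of the 5 1-dim characters of Z/5Z tensors with each irrep of D_3, giving 5 copies of each D_3-dimension.)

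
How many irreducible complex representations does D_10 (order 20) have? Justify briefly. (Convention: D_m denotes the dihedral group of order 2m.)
8

Solution. The number of irreducible complex representations of a finite group equals its number of conjugacy classes. D_10 has 8 conjugacy classes (n/2 + 3 for n even), so D_10 (order 20) has exactly 8 irreducible complex representations.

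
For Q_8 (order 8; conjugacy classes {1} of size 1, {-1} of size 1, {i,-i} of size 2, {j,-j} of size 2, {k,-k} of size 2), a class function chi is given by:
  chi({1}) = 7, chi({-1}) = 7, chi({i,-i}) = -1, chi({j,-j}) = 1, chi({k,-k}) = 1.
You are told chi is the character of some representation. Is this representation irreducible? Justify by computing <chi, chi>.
Not irreducible (reducible): <chi, chi> = 13 > 1.

Argument: <chi, chi> = (1/|G|) sum_C |C| * |chi(C)|^2 = (1/8)[1*|7|^2 + 1*|7|^2 + 2*|-1|^2 + 2*|1|^2 + 2*|1|^2]
  = (1/8)[(49) + (49) + (2) + (2) + (2)] = 104/8 = 13.
A character is irreducible iff <chi, chi> = 1, so this representation is reducible.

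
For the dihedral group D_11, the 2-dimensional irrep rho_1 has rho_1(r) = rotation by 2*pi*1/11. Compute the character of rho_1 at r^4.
chi_{rho_1}(r^4) = 2*cos(2*pi*1*4/11) = -2*cos(3*pi/11)

Proof sketch: rho_1(r^4) is rotation by angle 2*pi*1*4/11, whose trace is 2*cos(2*pi*1*4/11) = -2*cos(3*pi/11).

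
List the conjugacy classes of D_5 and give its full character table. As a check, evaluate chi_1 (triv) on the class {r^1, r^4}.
Conjugacy classes: {e} of size 1, {r^1, r^4} of size 2, {r^2, r^3} of size 2, {s, sr, ..., sr^4} of size 5.
Character table:
  irrep \ class              {e} (size 1)  {r^1, r^4} (size 2)  {r^2, r^3} (size 2)  {s, sr, ..., sr^4} (size 5)
  chi_1 (triv)               1             1                    1                    1                          
  chi_2 (sign: r->1, s->-1)  1             1                    1                    -1                         
  chi_3 (2d, j=1)            2             -1/2 + sqrt(5)/2     -sqrt(5)/2 - 1/2     0                          
  chi_4 (2d, j=2)            2             -sqrt(5)/2 - 1/2     -1/2 + sqrt(5)/2     0                          

Spot check: chi_1 (triv) on {r^1, r^4} = 1.

D_5 has order 2*5 = 10 with 4 conjugacy classes, hence 4 irreducibles. Sum of squared dims 1 + 1 + 4 + 4 = 10 = |G|. Linear characters come from the abelianisation; the 2-dimensional irreps have character r^k -> 2*cos(2*pi*j*k/5), reflections -> 0.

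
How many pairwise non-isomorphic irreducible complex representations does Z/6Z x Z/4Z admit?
24

Argument: The number of irreducible complex representations of a finite group equals its number of conjugacy classes. Z/6Z x Z/4Z is abelian of order 24, so every element is its own conjugacy class: 24 classes, so Z/6Z x Z/4Z (order 24) has exactly 24 irreducible complex representations.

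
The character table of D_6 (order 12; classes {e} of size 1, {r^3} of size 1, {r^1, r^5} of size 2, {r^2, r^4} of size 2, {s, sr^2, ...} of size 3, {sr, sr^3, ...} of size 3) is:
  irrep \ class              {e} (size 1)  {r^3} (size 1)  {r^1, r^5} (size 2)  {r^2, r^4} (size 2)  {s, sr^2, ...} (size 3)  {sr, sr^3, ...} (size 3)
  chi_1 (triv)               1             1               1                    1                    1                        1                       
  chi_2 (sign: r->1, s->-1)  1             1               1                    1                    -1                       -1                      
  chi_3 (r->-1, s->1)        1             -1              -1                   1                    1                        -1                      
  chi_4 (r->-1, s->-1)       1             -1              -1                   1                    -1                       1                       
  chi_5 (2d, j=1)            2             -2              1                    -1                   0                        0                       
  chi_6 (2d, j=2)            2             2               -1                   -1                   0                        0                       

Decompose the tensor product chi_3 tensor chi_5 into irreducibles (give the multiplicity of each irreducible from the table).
chi_3 tensor chi_5 = chi_6 (all other irreducibles have multiplicity 0).

Proof sketch: The character of a tensor product is the pointwise product (chi_3 * chi_5)(C) = chi_3(C) * chi_5(C):
  {e}: (1)*(2), {r^3}: (-1)*(-2), {r^1, r^5}: (-1)*(1), {r^2, r^4}: (1)*(-1), {s, sr^2, ...}: (1)*(0), {sr, sr^3, ...}: (-1)*(0)
so (chi_3 * chi_5) takes values
  {e} -> 2, {r^3} -> 2, {r^1, r^5} -> -1, {r^2, r^4} -> -1, {s, sr^2, ...} -> 0, {sr, sr^3, ...} -> 0.
Now take the inner product of this character with each irreducible chi from the table, <chi_3*chi_5, chi> = (1/12) sum_C |C| (chi_3*chi_5)(C) conj(chi(C)):
  <chi_3*chi_5, chi_1> = (1/12)[1*(2)*conj(1) + 1*(2)*conj(1) + 2*(-1)*conj(1) + 2*(-1)*conj(1) + 3*(0)*conj(1) + 3*(0)*conj(1)]
      = (1/12)[(2) + (2) + (-2) + (-2) + (0) + (0)] = 0/12 = 0
  <chi_3*chi_5, chi_2> = (1/12)[1*(2)*conj(1) + 1*(2)*conj(1) + 2*(-1)*conj(1) + 2*(-1)*conj(1) + 3*(0)*conj(-1) + 3*(0)*conj(-1)]
      = (1/12)[(2) + (2) + (-2) + (-2) + (0) + (0)] = 0/12 = 0
  <chi_3*chi_5, chi_3> = (1/12)[1*(2)*conj(1) + 1*(2)*conj(-1) + 2*(-1)*conj(-1) + 2*(-1)*conj(1) + 3*(0)*conj(1) + 3*(0)*conj(-1)]
      = (1/12)[(2) + (-2) + (2) + (-2) + (0) + (0)] = 0/12 = 0
  <chi_3*chi_5, chi_4> = (1/12)[1*(2)*conj(1) + 1*(2)*conj(-1) + 2*(-1)*conj(-1) + 2*(-1)*conj(1) + 3*(0)*conj(-1) + 3*(0)*conj(1)]
      = (1/12)[(2) + (-2) + (2) + (-2) + (0) + (0)] = 0/12 = 0
  <chi_3*chi_5, chi_5> = (1/12)[1*(2)*conj(2) + 1*(2)*conj(-2) + 2*(-1)*conj(1) + 2*(-1)*conj(-1) + 3*(0)*conj(0) + 3*(0)*conj(0)]
      = (1/12)[(4) + (-4) + (-2) + (2) + (0) + (0)] = 0/12 = 0
  <chi_3*chi_5, chi_6> = (1/12)[1*(2)*conj(2) + 1*(2)*conj(2) + 2*(-1)*conj(-1) + 2*(-1)*conj(-1) + 3*(0)*conj(0) + 3*(0)*conj(0)]
      = (1/12)[(4) + (4) + (2) + (2) + (0) + (0)] = 12/12 = 1
Hence the multiplicities are chi_6: 1. Dimension check: dim(chi_3)*dim(chi_5) = 1*2 = 2 and sum (mult * dim) = 1*2 = 2.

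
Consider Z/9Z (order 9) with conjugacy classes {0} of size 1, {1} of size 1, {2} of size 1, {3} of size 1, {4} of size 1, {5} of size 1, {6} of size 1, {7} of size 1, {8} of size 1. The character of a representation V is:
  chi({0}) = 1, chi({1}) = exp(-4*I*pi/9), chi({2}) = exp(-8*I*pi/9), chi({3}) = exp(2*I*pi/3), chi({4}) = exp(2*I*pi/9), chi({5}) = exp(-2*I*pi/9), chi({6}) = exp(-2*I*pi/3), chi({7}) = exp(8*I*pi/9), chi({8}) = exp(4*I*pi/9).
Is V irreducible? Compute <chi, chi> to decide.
Irreducible: <chi, chi> = 1.

Working: <chi, chi> = (1/|G|) sum_C |C| * |chi(C)|^2 = (1/9)[1*|1|^2 + 1*|exp(-4*I*pi/9)|^2 + 1*|exp(-8*I*pi/9)|^2 + 1*|exp(2*I*pi/3)|^2 + 1*|exp(2*I*pi/9)|^2 + 1*|exp(-2*I*pi/9)|^2 + 1*|exp(-2*I*pi/3)|^2 + 1*|exp(8*I*pi/9)|^2 + 1*|exp(4*I*pi/9)|^2]
  = (1/9)[(1) + (1) + (1) + (1) + (1) + (1) + (1) + (1) + (1)] = 9/9 = 1.
(Exp terms are combined using exp(i*s)*conj(exp(i*t)) = exp(i*(s-t)), and sums of them are collapsed using the identity that for every m > 1 the m distinct m-th roots of unity sum to 0, e.g. 1 + exp(2*I*pi/3) + exp(-2*I*pi/3) = 0.)
A character is irreducible iff <chi, chi> = 1, so this representation is irreducible.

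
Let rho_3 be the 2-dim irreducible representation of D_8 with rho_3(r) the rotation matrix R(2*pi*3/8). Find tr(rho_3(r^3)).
chi_{rho_3}(r^3) = 2*cos(2*pi*3*3/8) = sqrt(2)

Derivation: rho_3(r^3) is rotation by angle 2*pi*3*3/8, whose trace is 2*cos(2*pi*3*3/8) = sqrt(2).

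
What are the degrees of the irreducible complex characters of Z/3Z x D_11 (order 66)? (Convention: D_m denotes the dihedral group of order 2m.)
Dimensions: 1, 1, 1, 1, 1, 1, 2, 2, 2, 2, 2, 2, 2, 2, 2, 2, 2, 2, 2, 2, 2

Explanation: There are 21 irreducibles (= number of conjugacy classes). Their dimensions d_i satisfy sum d_i^2 = |G| = 66: 1 + 1 + 1 + 1 + 1 + 1 + 4 + 4 + 4 + 4 + 4 + 4 + 4 + 4 + 4 + 4 + 4 + 4 + 4 + 4 + 4 = 66. (For the product with Z/3Z: each of the 3 1-dim characters of Z/3Z tensors with each irrep of D_11, giving 3 copies of each D_11-dimension.)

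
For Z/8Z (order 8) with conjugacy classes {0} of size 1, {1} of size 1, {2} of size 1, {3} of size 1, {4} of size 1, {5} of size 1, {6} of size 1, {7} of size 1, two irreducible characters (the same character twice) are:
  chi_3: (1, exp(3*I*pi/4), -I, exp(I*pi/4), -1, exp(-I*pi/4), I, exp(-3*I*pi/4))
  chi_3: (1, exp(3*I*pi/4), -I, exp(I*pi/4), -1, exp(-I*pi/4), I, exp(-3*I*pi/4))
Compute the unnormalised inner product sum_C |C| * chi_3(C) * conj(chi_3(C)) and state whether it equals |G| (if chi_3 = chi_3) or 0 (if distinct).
Sum = 8 = |G| = 8; so <chi_3, chi_3> = 1 (norm-1 confirms irreducibility).

Working: Compute term by term over conjugacy classes (|C| * chi_3(C) * conj(chi_3(C))):
  1*(1)*conj(1) + 1*(exp(3*I*pi/4))*conj(exp(3*I*pi/4)) + 1*(-I)*conj(-I) + 1*(exp(I*pi/4))*conj(exp(I*pi/4)) + 1*(-1)*conj(-1) + 1*(exp(-I*pi/4))*conj(exp(-I*pi/4)) + 1*(I)*conj(I) + 1*(exp(-3*I*pi/4))*conj(exp(-3*I*pi/4))
  = (1) + (1) + (1) + (1) + (1) + (1) + (1) + (1)
  = 8.
(Exp terms are combined using exp(i*s)*conj(exp(i*t)) = exp(i*(s-t)), and sums of them are collapsed using the identity that for every m > 1 the m distinct m-th roots of unity sum to 0, e.g. 1 + exp(2*I*pi/3) + exp(-2*I*pi/3) = 0.)
Dividing by |G| = 8 gives 8/8 = 1, matching the row-orthogonality relation <chi_3, chi_3> = [chi_3 = chi_3].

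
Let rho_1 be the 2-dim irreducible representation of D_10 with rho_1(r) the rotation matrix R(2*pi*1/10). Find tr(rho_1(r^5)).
chi_{rho_1}(r^5) = 2*cos(2*pi*1*5/10) = -2

Proof sketch: rho_1(r^5) is rotation by angle 2*pi*1*5/10, whose trace is 2*cos(2*pi*1*5/10) = -2.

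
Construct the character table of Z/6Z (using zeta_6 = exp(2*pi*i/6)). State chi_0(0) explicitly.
Character table of Z/6Z (irreps indexed chi_0,...,chi_5 with chi_k(m) = zeta_6^(k*m), zeta_6 = exp(2*pi*i/6)):
  irrep \ class  {0} (size 1)  {1} (size 1)    {2} (size 1)    {3} (size 1)  {4} (size 1)    {5} (size 1)  
  chi_0          1             1               1               1             1               1             
  chi_1          1             exp(I*pi/3)     exp(2*I*pi/3)   -1            exp(-2*I*pi/3)  exp(-I*pi/3)  
  chi_2          1             exp(2*I*pi/3)   exp(-2*I*pi/3)  1             exp(2*I*pi/3)   exp(-2*I*pi/3)
  chi_3          1             -1              1               -1            1               -1            
  chi_4          1             exp(-2*I*pi/3)  exp(2*I*pi/3)   1             exp(-2*I*pi/3)  exp(2*I*pi/3) 
  chi_5          1             exp(-I*pi/3)    exp(-2*I*pi/3)  -1            exp(2*I*pi/3)   exp(I*pi/3)   

Spot check: chi_0(0) = zeta_6^(0*0) = zeta_6^0 = 1.

Explanation: Z/6Z is abelian, so all 6 irreducible complex representations are 1-dimensional. They are given by chi_k(m) = zeta_6^(k*m) for k = 0,...,5. Row orthogonality: sum_m chi_k(m) conj(chi_l(m)) = 6 * [k = l].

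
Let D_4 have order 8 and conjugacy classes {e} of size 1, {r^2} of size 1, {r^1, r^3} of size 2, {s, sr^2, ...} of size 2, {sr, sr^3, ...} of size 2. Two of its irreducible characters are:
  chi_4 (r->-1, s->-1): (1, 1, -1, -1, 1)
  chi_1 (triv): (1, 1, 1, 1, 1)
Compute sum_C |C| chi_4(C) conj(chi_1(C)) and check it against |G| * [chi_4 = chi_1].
Sum = 0; so <chi_4, chi_1> = 0 (distinct irreducibles are orthogonal).

Explanation: Compute term by term over conjugacy classes (|C| * chi_4(C) * conj(chi_1(C))):
  1*(1)*conj(1) + 1*(1)*conj(1) + 2*(-1)*conj(1) + 2*(-1)*conj(1) + 2*(1)*conj(1)
  = (1) + (1) + (-2) + (-2) + (2)
  = 0.
Dividing by |G| = 8 gives 0/8 = 0, matching the row-orthogonality relation <chi_4, chi_1> = [chi_4 = chi_1].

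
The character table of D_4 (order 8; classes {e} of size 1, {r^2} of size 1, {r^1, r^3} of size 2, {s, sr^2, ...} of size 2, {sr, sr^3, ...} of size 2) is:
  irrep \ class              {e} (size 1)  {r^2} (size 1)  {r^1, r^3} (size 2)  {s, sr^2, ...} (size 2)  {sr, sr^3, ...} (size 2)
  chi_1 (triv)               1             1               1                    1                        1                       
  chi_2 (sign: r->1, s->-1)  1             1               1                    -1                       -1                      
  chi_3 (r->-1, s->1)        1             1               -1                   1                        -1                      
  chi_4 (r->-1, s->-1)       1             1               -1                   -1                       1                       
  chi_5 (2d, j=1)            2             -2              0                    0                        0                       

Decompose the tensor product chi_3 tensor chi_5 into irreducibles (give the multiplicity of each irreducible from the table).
chi_3 tensor chi_5 = chi_5 (all other irreducibles have multiplicity 0).

Reasoning: The character of a tensor product is the pointwise product (chi_3 * chi_5)(C) = chi_3(C) * chi_5(C):
  {e}: (1)*(2), {r^2}: (1)*(-2), {r^1, r^3}: (-1)*(0), {s, sr^2, ...}: (1)*(0), {sr, sr^3, ...}: (-1)*(0)
so (chi_3 * chi_5) takes values
  {e} -> 2, {r^2} -> -2, {r^1, r^3} -> 0, {s, sr^2, ...} -> 0, {sr, sr^3, ...} -> 0.
Now take the inner product of this character with each irreducible chi from the table, <chi_3*chi_5, chi> = (1/8) sum_C |C| (chi_3*chi_5)(C) conj(chi(C)):
  <chi_3*chi_5, chi_1> = (1/8)[1*(2)*conj(1) + 1*(-2)*conj(1) + 2*(0)*conj(1) + 2*(0)*conj(1) + 2*(0)*conj(1)]
      = (1/8)[(2) + (-2) + (0) + (0) + (0)] = 0/8 = 0
  <chi_3*chi_5, chi_2> = (1/8)[1*(2)*conj(1) + 1*(-2)*conj(1) + 2*(0)*conj(1) + 2*(0)*conj(-1) + 2*(0)*conj(-1)]
      = (1/8)[(2) + (-2) + (0) + (0) + (0)] = 0/8 = 0
  <chi_3*chi_5, chi_3> = (1/8)[1*(2)*conj(1) + 1*(-2)*conj(1) + 2*(0)*conj(-1) + 2*(0)*conj(1) + 2*(0)*conj(-1)]
      = (1/8)[(2) + (-2) + (0) + (0) + (0)] = 0/8 = 0
  <chi_3*chi_5, chi_4> = (1/8)[1*(2)*conj(1) + 1*(-2)*conj(1) + 2*(0)*conj(-1) + 2*(0)*conj(-1) + 2*(0)*conj(1)]
      = (1/8)[(2) + (-2) + (0) + (0) + (0)] = 0/8 = 0
  <chi_3*chi_5, chi_5> = (1/8)[1*(2)*conj(2) + 1*(-2)*conj(-2) + 2*(0)*conj(0) + 2*(0)*conj(0) + 2*(0)*conj(0)]
      = (1/8)[(4) + (4) + (0) + (0) + (0)] = 8/8 = 1
Hence the multiplicities are chi_5: 1. Dimension check: dim(chi_3)*dim(chi_5) = 1*2 = 2 and sum (mult * dim) = 1*2 = 2.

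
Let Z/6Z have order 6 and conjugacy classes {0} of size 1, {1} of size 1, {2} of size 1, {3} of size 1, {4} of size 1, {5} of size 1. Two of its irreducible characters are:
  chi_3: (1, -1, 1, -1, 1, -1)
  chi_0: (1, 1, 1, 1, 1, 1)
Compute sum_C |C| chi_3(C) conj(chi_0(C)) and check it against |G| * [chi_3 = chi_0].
Sum = 0; so <chi_3, chi_0> = 0 (distinct irreducibles are orthogonal).

Solution. Compute term by term over conjugacy classes (|C| * chi_3(C) * conj(chi_0(C))):
  1*(1)*conj(1) + 1*(-1)*conj(1) + 1*(1)*conj(1) + 1*(-1)*conj(1) + 1*(1)*conj(1) + 1*(-1)*conj(1)
  = (1) + (-1) + (1) + (-1) + (1) + (-1)
  = 0.
(Exp terms are combined using exp(i*s)*conj(exp(i*t)) = exp(i*(s-t)), and sums of them are collapsed using the identity that for every m > 1 the m distinct m-th roots of unity sum to 0, e.g. 1 + exp(2*I*pi/3) + exp(-2*I*pi/3) = 0.)
Dividing by |G| = 6 gives 0/6 = 0, matching the row-orthogonality relation <chi_3, chi_0> = [chi_3 = chi_0].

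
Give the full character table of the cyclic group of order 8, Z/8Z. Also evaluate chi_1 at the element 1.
Character table of Z/8Z (irreps indexed chi_0,...,chi_7 with chi_k(m) = zeta_8^(k*m), zeta_8 = exp(2*pi*i/8)):
  irrep \ class  {0} (size 1)  {1} (size 1)    {2} (size 1)  {3} (size 1)    {4} (size 1)  {5} (size 1)    {6} (size 1)  {7} (size 1)  
  chi_0          1             1               1             1               1             1               1             1             
  chi_1          1             exp(I*pi/4)     I             exp(3*I*pi/4)   -1            exp(-3*I*pi/4)  -I            exp(-I*pi/4)  
  chi_2          1             I               -1            -I              1             I               -1            -I            
  chi_3          1             exp(3*I*pi/4)   -I            exp(I*pi/4)     -1            exp(-I*pi/4)    I             exp(-3*I*pi/4)
  chi_4          1             -1              1             -1              1             -1              1             -1            
  chi_5          1             exp(-3*I*pi/4)  I             exp(-I*pi/4)    -1            exp(I*pi/4)     -I            exp(3*I*pi/4) 
  chi_6          1             -I              -1            I               1             -I              -1            I             
  chi_7          1             exp(-I*pi/4)    -I            exp(-3*I*pi/4)  -1            exp(3*I*pi/4)   I             exp(I*pi/4)   

Spot check: chi_1(1) = zeta_8^(1*1) = zeta_8^1 = exp(I*pi/4).

Working: Z/8Z is abelian, so all 8 irreducible complex representations are 1-dimensional. They are given by chi_k(m) = zeta_8^(k*m) for k = 0,...,7. Row orthogonality: sum_m chi_k(m) conj(chi_l(m)) = 8 * [k = l].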